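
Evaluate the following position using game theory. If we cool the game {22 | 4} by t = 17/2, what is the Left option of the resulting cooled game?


Original game: {22 | 4} (a switch {a | b} with a > b).
Cooling by t (for t below the temperature (a - b)/2 = 9) taxes each move by t: {a | b} cooled by t is {a - t | b + t}.
Cooling amount: t = 17/2
Cooled Left option: 22 - 17/2 = 27/2
Cooled Right option: 4 + 17/2 = 25/2
Cooled game: {27/2 | 25/2}
Left option = 27/2

27/2


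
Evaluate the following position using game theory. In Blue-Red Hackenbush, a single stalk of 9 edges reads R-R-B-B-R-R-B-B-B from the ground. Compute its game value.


Edges (from ground): R-R-B-B-R-R-B-B-B
By Berlekamp's sign-expansion rule, a Blue-Red Hackenbush stalk has the value of the surreal number whose sign sequence is the edge sequence with B -> + and R -> -.
Sign sequence: --++--+++
Trace the sign expansion in the surreal number tree, starting from 0:
Edge 1: R (sign -) -> bounds (-inf, 0), value = -1
Edge 2: R (sign -) -> bounds (-inf, -1), value = -2
Edge 3: B (sign +) -> bounds (-2, -1), value = -3/2
Edge 4: B (sign +) -> bounds (-3/2, -1), value = -5/4
Edge 5: R (sign -) -> bounds (-3/2, -5/4), value = -11/8
Edge 6: R (sign -) -> bounds (-3/2, -11/8), value = -23/16
Edge 7: B (sign +) -> bounds (-23/16, -11/8), value = -45/32
Edge 8: B (sign +) -> bounds (-45/32, -11/8), value = -89/64
Edge 9: B (sign +) -> bounds (-89/64, -11/8), value = -177/128
Game value = -177/128

-177/128


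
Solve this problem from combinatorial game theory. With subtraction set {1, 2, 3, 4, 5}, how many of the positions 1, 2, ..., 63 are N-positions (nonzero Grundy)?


Subtraction set S = {1, 2, 3, 4, 5}, so G(n) = n mod 6.
G(n) = 0 when n is a multiple of 6.
Multiples of 6 in [1, 63]: 10
N-positions (nonzero Grundy) = 63 - 10 = 53

53


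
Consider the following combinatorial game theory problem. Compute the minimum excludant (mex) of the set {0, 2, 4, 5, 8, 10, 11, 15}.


Set = {0, 2, 4, 5, 8, 10, 11, 15}
0 is in the set.
1 is NOT in the set. This is the mex.
mex = 1

1


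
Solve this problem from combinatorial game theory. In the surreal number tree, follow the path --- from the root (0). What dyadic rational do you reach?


Sign expansion: ---
Rule: track bounds (lo, hi), initially (-inf, +inf). On '+', the current value becomes lo and we move to the simplest number in (value, hi): value + 1 if hi = +inf, otherwise the midpoint (value + hi)/2. On '-', the current value becomes hi and we move to value - 1 if lo = -inf, otherwise the midpoint (lo + value)/2.
Start at 0.
Step 1: sign = -, move left. Bounds: (-inf, 0). Value = -1
Step 2: sign = -, move left. Bounds: (-inf, -1). Value = -2
Step 3: sign = -, move left. Bounds: (-inf, -2). Value = -3
The surreal number with sign expansion --- is -3.

-3


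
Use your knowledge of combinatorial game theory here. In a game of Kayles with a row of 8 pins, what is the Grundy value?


Kayles: a move removes 1 or 2 adjacent pins from a contiguous row.
Removing pins from a row of k leaves two independent rows (a, b) with a + b = k - 1 (one pin) or a + b = k - 2 (two pins); an end removal gives a = 0.
By Sprague-Grundy, G(k) = mex{ G(a) XOR G(b) } over all these splits. G(0) = 0.
G(1): splits (0,0):0^0=0 -> mex({0}) = 1
G(2): splits (0,1):0^1=1 (0,0):0^0=0 -> mex({0, 1}) = 2
G(3): splits (0,2):0^2=2 (1,1):1^1=0 (0,1):0^1=1 -> mex({0, 1, 2}) = 3
G(4): splits (0,3):0^3=3 (1,2):1^2=3 (0,2):0^2=2 (1,1):1^1=0 -> mex({0, 2, 3}) = 1
G(5): splits (0,4):0^1=1 (1,3):1^3=2 (2,2):2^2=0 (0,3):0^3=3 (1,2):1^2=3 -> mex({0, 1, 2, 3}) = 4
G(6) = mex({0, 1, 2, 4}) = 3
G(7) = mex({0, 1, 3, 4, 5}) = 2
G(8) = mex({0, 2, 3, 5, 6}) = 1
Therefore G(8) = 1.

1


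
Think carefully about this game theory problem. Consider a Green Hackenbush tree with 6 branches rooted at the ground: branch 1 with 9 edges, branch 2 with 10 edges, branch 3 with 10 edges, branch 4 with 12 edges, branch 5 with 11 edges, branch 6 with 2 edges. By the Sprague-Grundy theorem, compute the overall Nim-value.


The tree has 6 branches from the ground vertex.
In Green Hackenbush, the Nim-value of a simple path of length k is k.
Branch 1: length 9, Nim-value = 9
Branch 2: length 10, Nim-value = 10
Branch 3: length 10, Nim-value = 10
Branch 4: length 12, Nim-value = 12
Branch 5: length 11, Nim-value = 11
Branch 6: length 2, Nim-value = 2
Total Nim-value = XOR of all branch values:
0 XOR 9 = 9
9 XOR 10 = 3
3 XOR 10 = 9
9 XOR 12 = 5
5 XOR 11 = 14
14 XOR 2 = 12
Nim-value of the tree = 12

12


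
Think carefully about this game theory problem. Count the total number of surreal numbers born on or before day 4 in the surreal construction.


Day 0: {|} = 0 is born. Count = 1.
Day n: the number of surreal numbers born by day n is 2^(n+1) - 1.
By day 0: 2^1 - 1 = 1
By day 1: 2^2 - 1 = 3
By day 2: 2^3 - 1 = 7
By day 3: 2^4 - 1 = 15
By day 4: 2^5 - 1 = 31
By day 4: 31 surreal numbers.

31


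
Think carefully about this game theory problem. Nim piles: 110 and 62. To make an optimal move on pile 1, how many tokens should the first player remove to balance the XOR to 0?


Piles: 110 and 62
Current XOR: 110 XOR 62 = 80 (non-zero, so this is an N-position).
To make the XOR zero, we need to find a move that balances the piles.
For pile 1 (size 110): target = 110 XOR 80 = 62
We reduce pile 1 from 110 to 62.
Tokens removed: 110 - 62 = 48
Verification: 62 XOR 62 = 0

48


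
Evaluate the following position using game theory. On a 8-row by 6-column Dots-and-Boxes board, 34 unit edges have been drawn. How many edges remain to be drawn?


Grid: 8 x 6 boxes, i.e. 9 rows and 7 columns of dots.
Horizontal edges: (rows + 1) * cols = 9 * 6 = 54
Vertical edges: rows * (cols + 1) = 8 * 7 = 56
Total edges: 54 + 56 = 110
Edges drawn: 34
Remaining: 110 - 34 = 76

76


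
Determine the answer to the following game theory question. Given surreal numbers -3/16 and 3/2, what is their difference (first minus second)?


x = -3/16, y = 3/2
Converting to common denominator: 16
x = -3/16, y = 24/16
x - y = -3/16 - 3/2 = -27/16

-27/16


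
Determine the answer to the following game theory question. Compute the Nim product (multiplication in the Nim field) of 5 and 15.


Nim multiplication is bilinear over XOR: (u XOR v) * w = (u*w) XOR (v*w).
So we split each operand into its bit components and XOR the pairwise Nim products.
5 = 1 + 4 (as XOR of powers of 2).
15 = 1 + 2 + 4 + 8 (as XOR of powers of 2).
Using the standard Nim-product table on single bits:
  2*2 = 3,   2*4 = 8,   2*8 = 12,
  4*4 = 6,   4*8 = 11,  8*8 = 13,
and  1*x = x (identity), k*l = l*k (commutative).
Pairwise Nim products:
  1 * 1 = 1
  1 * 2 = 2
  1 * 4 = 4
  1 * 8 = 8
  4 * 1 = 4
  4 * 2 = 8
  4 * 4 = 6
  4 * 8 = 11
XOR them: 1 XOR 2 XOR 4 XOR 8 XOR 4 XOR 8 XOR 6 XOR 11 = 14.
Result: 5 * 15 = 14 (in Nim).

14


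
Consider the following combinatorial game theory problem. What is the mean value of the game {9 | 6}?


Game = {9 | 6}, a switch {a | b} with numbers a > b.
Its thermograph has left wall a - t and right wall b + t, which meet at t = (a - b)/2, where both equal (a + b)/2. So the mast (mean value) is at (a + b)/2.
Mean = (9 + (6))/2 = 15/2 = 15/2

15/2


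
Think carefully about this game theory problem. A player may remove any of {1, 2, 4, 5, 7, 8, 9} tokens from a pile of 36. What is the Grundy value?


The subtraction set is S = {1, 2, 4, 5, 7, 8, 9}.
G(k) = mex{ G(k - s) : s in S, s <= k }. We compute iteratively: G(0) = 0.
G(1) = mex({0}) = 1
G(2) = mex({0, 1}) = 2
G(3) = mex({1, 2}) = 0
G(4) = mex({0, 2}) = 1
G(5) = mex({0, 1}) = 2
G(6) = mex({1, 2}) = 0
G(7) = mex({0, 2}) = 1
G(8) = mex({0, 1}) = 2
G(9) = mex({0, 1, 2}) = 3
G(10) = mex({0, 1, 2, 3}) = 4
G(11) = mex({0, 1, 2, 3, 4}) = 5
G(12) = mex({0, 1, 2, 4, 5}) = 3
G(13) = mex({0, 1, 2, 3, 5}) = 4
G(14) = mex({0, 1, 2, 3, 4}) = 5
G(15) = mex({0, 1, 2, 4, 5}) = 3
G(16) = mex({1, 2, 3, 5}) = 0
G(17) = mex({0, 2, 3, 4}) = 1
G(18) = mex({0, 1, 3, 4, 5}) = 2
G(19) = mex({1, 2, 3, 4, 5}) = 0
G(20) = mex({0, 2, 3, 4, 5}) = 1
G(21) = mex({0, 1, 3, 4, 5}) = 2
G(22) = mex({1, 2, 3, 4, 5}) = 0
G(23) = mex({0, 2, 3, 5}) = 1
G(24) = mex({0, 1, 3}) = 2
Observe that G(16)..G(24) = 0, 1, 2, 0, 1, 2, 0, 1, 2 repeats G(0)..G(8) = 0, 1, 2, 0, 1, 2, 0, 1, 2.
For k >= max(S) = 9, G(k) is determined by the previous 9 values G(k-9)..G(k-1); a window of 9 consecutive values has recurred shifted by 16, so by induction G(k + 16) = G(k) for all k >= 0: the sequence is periodic from the start with period 16.
One period: G(0..15) = 0, 1, 2, 0, 1, 2, 0, 1, 2, 3, 4, 5, 3, 4, 5, 3.
36 mod 16 = 4, so G(36) = G(4) = 1.

1


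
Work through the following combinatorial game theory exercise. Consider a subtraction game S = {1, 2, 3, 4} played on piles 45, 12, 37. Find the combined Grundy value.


Subtraction set: {1, 2, 3, 4}
For this subtraction set, G(n) = n mod 5 (period = max + 1 = 5).
Pile 1 (size 45): G(45) = 45 mod 5 = 0
Pile 2 (size 12): G(12) = 12 mod 5 = 2
Pile 3 (size 37): G(37) = 37 mod 5 = 2
Total Grundy value = XOR of all: 0 XOR 2 XOR 2 = 0

0


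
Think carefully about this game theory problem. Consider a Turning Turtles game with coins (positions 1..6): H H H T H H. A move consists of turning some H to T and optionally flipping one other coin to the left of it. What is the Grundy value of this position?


Coins: H H H T H H
Key fact: a single head at position k behaves exactly like a Nim heap of size k (turning it to T and optionally flipping a coin at j < k corresponds to moving the heap from k to j, or to 0), and heads combine as a disjunctive sum (two heads at the same place would cancel, matching j XOR j = 0). So the Nim-value is the XOR of the 1-indexed positions of the heads.
Face-up positions (1-indexed): [1, 2, 3, 5, 6]
XOR 0 with 1: 0 XOR 1 = 1
XOR 1 with 2: 1 XOR 2 = 3
XOR 3 with 3: 3 XOR 3 = 0
XOR 0 with 5: 0 XOR 5 = 5
XOR 5 with 6: 5 XOR 6 = 3
Nim-value = 3

3


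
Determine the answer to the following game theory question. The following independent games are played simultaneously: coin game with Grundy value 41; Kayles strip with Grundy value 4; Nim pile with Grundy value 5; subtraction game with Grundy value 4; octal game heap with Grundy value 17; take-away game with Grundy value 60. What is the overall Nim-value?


By the Sprague-Grundy theorem, the Grundy value of a sum of games is the XOR of individual Grundy values.
coin game: Grundy value = 41. Running XOR: 0 XOR 41 = 41
Kayles strip: Grundy value = 4. Running XOR: 41 XOR 4 = 45
Nim pile: Grundy value = 5. Running XOR: 45 XOR 5 = 40
subtraction game: Grundy value = 4. Running XOR: 40 XOR 4 = 44
octal game heap: Grundy value = 17. Running XOR: 44 XOR 17 = 61
take-away game: Grundy value = 60. Running XOR: 61 XOR 60 = 1
The combined Grundy value is 1.

1


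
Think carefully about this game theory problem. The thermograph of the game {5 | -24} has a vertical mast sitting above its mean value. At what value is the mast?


Game = {5 | -24}, a switch {a | b} with numbers a > b.
Its thermograph has left wall a - t and right wall b + t, which meet at t = (a - b)/2, where both equal (a + b)/2. So the mast (mean value) is at (a + b)/2.
Mean = (5 + (-24))/2 = -19/2 = -19/2

-19/2


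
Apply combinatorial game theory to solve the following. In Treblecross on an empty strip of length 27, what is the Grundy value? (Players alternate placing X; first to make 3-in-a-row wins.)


Treblecross: place X on empty cells; 3-in-a-row wins.
Playing within two cells of an existing X lets the opponent win at once, so sensible play treats the cells i-2..i+2 around each X as dead. The player left with no safe cell loses, so this is a normal-play take-away game on strips of safe cells.
Placing X at cell i (0-indexed) of a strip of k safe cells leaves independent strips of sizes max(0, i-2) and max(0, k-i-3). Hence G(k) = mex{ G(max(0,i-2)) XOR G(max(0,k-i-3)) : 0 <= i < k }, with G(0) = 0.
G(1): splits (0,0):0^0=0 -> mex({0}) = 1
G(2): splits (0,0):0^0=0 -> mex({0}) = 1
G(3): splits (0,0):0^0=0 -> mex({0}) = 1
G(4): splits (0,1):0^1=1 (0,0):0^0=0 -> mex({0, 1}) = 2
G(5): splits (0,2):0^1=1 (0,1):0^1=1 (0,0):0^0=0 -> mex({0, 1}) = 2
G(6) = mex({1}) = 0
G(7) = mex({0, 1, 2}) = 3
G(8) = mex({0, 1, 2}) = 3
G(9) = mex({0, 2}) = 1
G(10) = mex({0, 2, 3}) = 1
G(11) = mex({0, 3}) = 1
G(12) = mex({1, 3}) = 0
G(13) = mex({0, 1, 2, 3}) = 4
G(14) = mex({0, 1, 2}) = 3
G(15) = mex({0, 1, 2}) = 3
G(16) = mex({0, 1, 2, 4}) = 3
G(17) = mex({0, 1, 3, 4}) = 2
G(18) = mex({0, 1, 3, 4}) = 2
G(19) = mex({0, 1, 3, 5}) = 2
G(20) = mex({0, 1, 2, 3, 5}) = 4
G(21) = mex({0, 1, 2, 3, 5}) = 4
G(22) = mex({1, 2, 6}) = 0
G(23) = mex({0, 1, 2, 3, 4, 6}) = 5
G(24) = mex({0, 1, 2, 3, 4}) = 5
G(25) = mex({0, 1, 3, 4, 7}) = 2
G(26) = mex({0, 1, 3, 4, 5, 7}) = 2
G(27) = mex({0, 1, 3, 5}) = 2
Therefore G(27) = 2.

2


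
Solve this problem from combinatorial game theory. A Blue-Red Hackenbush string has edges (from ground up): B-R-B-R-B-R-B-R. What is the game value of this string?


Edges (from ground): B-R-B-R-B-R-B-R
By Berlekamp's sign-expansion rule, a Blue-Red Hackenbush stalk has the value of the surreal number whose sign sequence is the edge sequence with B -> + and R -> -.
Sign sequence: +-+-+-+-
Trace the sign expansion in the surreal number tree, starting from 0:
Edge 1: B (sign +) -> bounds (0, +inf), value = 1
Edge 2: R (sign -) -> bounds (0, 1), value = 1/2
Edge 3: B (sign +) -> bounds (1/2, 1), value = 3/4
Edge 4: R (sign -) -> bounds (1/2, 3/4), value = 5/8
Edge 5: B (sign +) -> bounds (5/8, 3/4), value = 11/16
Edge 6: R (sign -) -> bounds (5/8, 11/16), value = 21/32
Edge 7: B (sign +) -> bounds (21/32, 11/16), value = 43/64
Edge 8: R (sign -) -> bounds (21/32, 43/64), value = 85/128
Game value = 85/128

85/128


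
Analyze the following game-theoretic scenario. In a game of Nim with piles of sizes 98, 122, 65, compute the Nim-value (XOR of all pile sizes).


We need the XOR (exclusive or) of all pile sizes.
After XOR-ing pile 1 (size 98): 0 XOR 98 = 98
After XOR-ing pile 2 (size 122): 98 XOR 122 = 24
After XOR-ing pile 3 (size 65): 24 XOR 65 = 89
The Nim-value of this position is 89.

89


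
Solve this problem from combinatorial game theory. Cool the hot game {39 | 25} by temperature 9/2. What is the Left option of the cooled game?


Original game: {39 | 25} (a switch {a | b} with a > b).
Cooling by t (for t below the temperature (a - b)/2 = 7) taxes each move by t: {a | b} cooled by t is {a - t | b + t}.
Cooling amount: t = 9/2
Cooled Left option: 39 - 9/2 = 69/2
Cooled Right option: 25 + 9/2 = 59/2
Cooled game: {69/2 | 59/2}
Left option = 69/2

69/2


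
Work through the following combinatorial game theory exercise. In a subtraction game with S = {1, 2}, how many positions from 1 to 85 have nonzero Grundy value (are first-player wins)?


Subtraction set S = {1, 2}, so G(n) = n mod 3.
G(n) = 0 when n is a multiple of 3.
Multiples of 3 in [1, 85]: 28
N-positions (nonzero Grundy) = 85 - 28 = 57

57


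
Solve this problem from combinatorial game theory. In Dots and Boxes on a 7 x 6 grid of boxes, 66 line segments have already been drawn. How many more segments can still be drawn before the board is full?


Grid: 7 x 6 boxes, i.e. 8 rows and 7 columns of dots.
Horizontal edges: (rows + 1) * cols = 8 * 6 = 48
Vertical edges: rows * (cols + 1) = 7 * 7 = 49
Total edges: 48 + 49 = 97
Edges drawn: 66
Remaining: 97 - 66 = 31

31


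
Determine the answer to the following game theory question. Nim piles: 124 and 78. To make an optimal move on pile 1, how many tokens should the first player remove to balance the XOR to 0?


Piles: 124 and 78
Current XOR: 124 XOR 78 = 50 (non-zero, so this is an N-position).
To make the XOR zero, we need to find a move that balances the piles.
For pile 1 (size 124): target = 124 XOR 50 = 78
We reduce pile 1 from 124 to 78.
Tokens removed: 124 - 78 = 46
Verification: 78 XOR 78 = 0

46


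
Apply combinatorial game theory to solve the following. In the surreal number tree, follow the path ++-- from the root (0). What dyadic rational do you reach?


Sign expansion: ++--
Rule: track bounds (lo, hi), initially (-inf, +inf). On '+', the current value becomes lo and we move to the simplest number in (value, hi): value + 1 if hi = +inf, otherwise the midpoint (value + hi)/2. On '-', the current value becomes hi and we move to value - 1 if lo = -inf, otherwise the midpoint (lo + value)/2.
Start at 0.
Step 1: sign = +, move right. Bounds: (0, +inf). Value = 1
Step 2: sign = +, move right. Bounds: (1, +inf). Value = 2
Step 3: sign = -, move left. Bounds: (1, 2). Value = 3/2
Step 4: sign = -, move left. Bounds: (1, 3/2). Value = 5/4
The surreal number with sign expansion ++-- is 5/4.

5/4


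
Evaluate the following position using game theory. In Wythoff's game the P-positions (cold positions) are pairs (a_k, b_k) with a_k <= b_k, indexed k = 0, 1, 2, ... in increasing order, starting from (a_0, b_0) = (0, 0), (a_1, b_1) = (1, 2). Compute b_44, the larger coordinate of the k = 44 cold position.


By Wythoff's theorem, a_k = floor(k * phi) and b_k = floor(k * phi^2) = a_k + k, where phi = (1 + sqrt(5))/2 is the golden ratio.
phi = (1 + sqrt(5))/2 = 1.618034
phi^2 = phi + 1 = 2.618034
k = 44
k * phi^2 = 44 * 2.618034 = 115.193496
b_44 = floor(k * phi^2) = 115 (check: a_44 + k = 71 + 44 = 115)

115


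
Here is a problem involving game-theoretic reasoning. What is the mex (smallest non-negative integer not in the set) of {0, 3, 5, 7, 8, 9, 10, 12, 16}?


Set = {0, 3, 5, 7, 8, 9, 10, 12, 16}
0 is in the set.
1 is NOT in the set. This is the mex.
mex = 1

1


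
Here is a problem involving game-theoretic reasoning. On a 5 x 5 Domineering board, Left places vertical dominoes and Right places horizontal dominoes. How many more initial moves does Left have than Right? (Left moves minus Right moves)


Board is 5 x 5 (rows x cols).
Left (vertical) placements: (rows-1) * cols = 4 * 5 = 20
Right (horizontal) placements: rows * (cols-1) = 5 * 4 = 20
Advantage = Left - Right = 20 - 20 = 0

0


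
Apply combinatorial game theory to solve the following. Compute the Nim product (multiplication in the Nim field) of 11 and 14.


Nim multiplication is bilinear over XOR: (u XOR v) * w = (u*w) XOR (v*w).
So we split each operand into its bit components and XOR the pairwise Nim products.
11 = 1 + 2 + 8 (as XOR of powers of 2).
14 = 2 + 4 + 8 (as XOR of powers of 2).
Using the standard Nim-product table on single bits:
  2*2 = 3,   2*4 = 8,   2*8 = 12,
  4*4 = 6,   4*8 = 11,  8*8 = 13,
and  1*x = x (identity), k*l = l*k (commutative).
Pairwise Nim products:
  1 * 2 = 2
  1 * 4 = 4
  1 * 8 = 8
  2 * 2 = 3
  2 * 4 = 8
  2 * 8 = 12
  8 * 2 = 12
  8 * 4 = 11
  8 * 8 = 13
XOR them: 2 XOR 4 XOR 8 XOR 3 XOR 8 XOR 12 XOR 12 XOR 11 XOR 13 = 3.
Result: 11 * 14 = 3 (in Nim).

3


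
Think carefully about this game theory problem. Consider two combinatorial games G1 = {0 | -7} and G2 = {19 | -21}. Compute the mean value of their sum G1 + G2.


G1 = {0 | -7}, G2 = {19 | -21}
Each is a switch {a | b} with numbers a > b; its mean value is (a + b)/2, and mean value is additive over game sums: m(G1 + G2) = m(G1) + m(G2).
Mean of G1 = (0 + (-7))/2 = -7/2 = -7/2
Mean of G2 = (19 + (-21))/2 = -2/2 = -1
Mean of G1 + G2 = -7/2 + -1 = -9/2

-9/2


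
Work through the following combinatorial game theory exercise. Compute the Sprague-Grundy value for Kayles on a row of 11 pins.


Kayles: a move removes 1 or 2 adjacent pins from a contiguous row.
Removing pins from a row of k leaves two independent rows (a, b) with a + b = k - 1 (one pin) or a + b = k - 2 (two pins); an end removal gives a = 0.
By Sprague-Grundy, G(k) = mex{ G(a) XOR G(b) } over all these splits. G(0) = 0.
G(1): splits (0,0):0^0=0 -> mex({0}) = 1
G(2): splits (0,1):0^1=1 (0,0):0^0=0 -> mex({0, 1}) = 2
G(3): splits (0,2):0^2=2 (1,1):1^1=0 (0,1):0^1=1 -> mex({0, 1, 2}) = 3
G(4): splits (0,3):0^3=3 (1,2):1^2=3 (0,2):0^2=2 (1,1):1^1=0 -> mex({0, 2, 3}) = 1
G(5): splits (0,4):0^1=1 (1,3):1^3=2 (2,2):2^2=0 (0,3):0^3=3 (1,2):1^2=3 -> mex({0, 1, 2, 3}) = 4
G(6) = mex({0, 1, 2, 4}) = 3
G(7) = mex({0, 1, 3, 4, 5}) = 2
G(8) = mex({0, 2, 3, 5, 6}) = 1
G(9) = mex({0, 1, 2, 3, 6, 7}) = 4
G(10) = mex({0, 1, 3, 4, 5, 7}) = 2
G(11) = mex({0, 1, 2, 3, 4, 5}) = 6
Therefore G(11) = 6.

6


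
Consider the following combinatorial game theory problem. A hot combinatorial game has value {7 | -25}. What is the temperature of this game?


The game is {7 | -25}, a switch {a | b} with numbers a > b.
Cooling {a | b} by t gives {a - t | b + t}, which stops being hot when a - t = b + t, i.e. at t = (a - b)/2. So the temperature of a switch is (a - b)/2.
Temperature = (Left option - Right option) / 2
= (7 - (-25)) / 2
= 32 / 2
= 16

16


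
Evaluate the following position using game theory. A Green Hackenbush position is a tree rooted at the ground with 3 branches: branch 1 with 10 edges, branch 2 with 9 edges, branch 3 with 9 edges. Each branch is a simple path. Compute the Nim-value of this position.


The tree has 3 branches from the ground vertex.
In Green Hackenbush, the Nim-value of a simple path of length k is k.
Branch 1: length 10, Nim-value = 10
Branch 2: length 9, Nim-value = 9
Branch 3: length 9, Nim-value = 9
Total Nim-value = XOR of all branch values:
0 XOR 10 = 10
10 XOR 9 = 3
3 XOR 9 = 10
Nim-value of the tree = 10

10


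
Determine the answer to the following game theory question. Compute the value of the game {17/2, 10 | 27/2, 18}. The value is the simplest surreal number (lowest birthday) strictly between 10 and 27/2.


Left options: {17/2, 10}, max = 10
Right options: {27/2, 18}, min = 27/2
All options are numbers and max(Left) < min(Right), so by the simplicity theorem the value is the simplest (earliest-born) number strictly between 10 and 27/2.
Integers 11 through 13 all lie strictly between 10 and 27/2.
Among integers, the simplest (lowest birthday = smallest |n|; 0 is born on day 0, +-n on day n) is 11.
No non-integer in the interval can be simpler: if x is a non-integer in the interval, then floor(x) or ceil(x) also lies in the interval (the interval contains an integer), and both are proper prefixes of x's sign expansion, i.e. born earlier. So the game value is 11.
Game value = 11

11


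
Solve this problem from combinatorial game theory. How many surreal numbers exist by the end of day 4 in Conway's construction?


Day 0: {|} = 0 is born. Count = 1.
Day n: the number of surreal numbers born by day n is 2^(n+1) - 1.
By day 0: 2^1 - 1 = 1
By day 1: 2^2 - 1 = 3
By day 2: 2^3 - 1 = 7
By day 3: 2^4 - 1 = 15
By day 4: 2^5 - 1 = 31
By day 4: 31 surreal numbers.

31


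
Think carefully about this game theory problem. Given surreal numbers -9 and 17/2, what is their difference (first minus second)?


x = -9, y = 17/2
Converting to common denominator: 2
x = -18/2, y = 17/2
x - y = -9 - 17/2 = -35/2

-35/2


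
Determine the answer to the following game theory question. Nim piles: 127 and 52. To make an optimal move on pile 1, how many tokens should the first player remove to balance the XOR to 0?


Piles: 127 and 52
Current XOR: 127 XOR 52 = 75 (non-zero, so this is an N-position).
To make the XOR zero, we need to find a move that balances the piles.
For pile 1 (size 127): target = 127 XOR 75 = 52
We reduce pile 1 from 127 to 52.
Tokens removed: 127 - 52 = 75
Verification: 52 XOR 52 = 0

75


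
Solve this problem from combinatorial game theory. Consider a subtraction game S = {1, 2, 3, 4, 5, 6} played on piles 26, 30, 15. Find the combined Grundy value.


Subtraction set: {1, 2, 3, 4, 5, 6}
For this subtraction set, G(n) = n mod 7 (period = max + 1 = 7).
Pile 1 (size 26): G(26) = 26 mod 7 = 5
Pile 2 (size 30): G(30) = 30 mod 7 = 2
Pile 3 (size 15): G(15) = 15 mod 7 = 1
Total Grundy value = XOR of all: 5 XOR 2 XOR 1 = 6

6


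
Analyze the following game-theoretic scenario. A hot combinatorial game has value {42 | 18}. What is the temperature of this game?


The game is {42 | 18}, a switch {a | b} with numbers a > b.
Cooling {a | b} by t gives {a - t | b + t}, which stops being hot when a - t = b + t, i.e. at t = (a - b)/2. So the temperature of a switch is (a - b)/2.
Temperature = (Left option - Right option) / 2
= (42 - (18)) / 2
= 24 / 2
= 12

12


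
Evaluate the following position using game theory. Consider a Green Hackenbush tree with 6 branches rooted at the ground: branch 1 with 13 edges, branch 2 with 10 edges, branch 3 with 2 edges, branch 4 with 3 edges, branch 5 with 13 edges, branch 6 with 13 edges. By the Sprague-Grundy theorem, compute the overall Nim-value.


The tree has 6 branches from the ground vertex.
In Green Hackenbush, the Nim-value of a simple path of length k is k.
Branch 1: length 13, Nim-value = 13
Branch 2: length 10, Nim-value = 10
Branch 3: length 2, Nim-value = 2
Branch 4: length 3, Nim-value = 3
Branch 5: length 13, Nim-value = 13
Branch 6: length 13, Nim-value = 13
Total Nim-value = XOR of all branch values:
0 XOR 13 = 13
13 XOR 10 = 7
7 XOR 2 = 5
5 XOR 3 = 6
6 XOR 13 = 11
11 XOR 13 = 6
Nim-value of the tree = 6

6


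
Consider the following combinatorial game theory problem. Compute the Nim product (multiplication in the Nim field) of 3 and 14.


Nim multiplication is bilinear over XOR: (u XOR v) * w = (u*w) XOR (v*w).
So we split each operand into its bit components and XOR the pairwise Nim products.
3 = 1 + 2 (as XOR of powers of 2).
14 = 2 + 4 + 8 (as XOR of powers of 2).
Using the standard Nim-product table on single bits:
  2*2 = 3,   2*4 = 8,   2*8 = 12,
  4*4 = 6,   4*8 = 11,  8*8 = 13,
and  1*x = x (identity), k*l = l*k (commutative).
Pairwise Nim products:
  1 * 2 = 2
  1 * 4 = 4
  1 * 8 = 8
  2 * 2 = 3
  2 * 4 = 8
  2 * 8 = 12
XOR them: 2 XOR 4 XOR 8 XOR 3 XOR 8 XOR 12 = 9.
Result: 3 * 14 = 9 (in Nim).

9


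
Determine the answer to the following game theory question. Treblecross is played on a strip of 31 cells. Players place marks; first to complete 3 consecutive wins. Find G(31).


Treblecross: place X on empty cells; 3-in-a-row wins.
Playing within two cells of an existing X lets the opponent win at once, so sensible play treats the cells i-2..i+2 around each X as dead. The player left with no safe cell loses, so this is a normal-play take-away game on strips of safe cells.
Placing X at cell i (0-indexed) of a strip of k safe cells leaves independent strips of sizes max(0, i-2) and max(0, k-i-3). Hence G(k) = mex{ G(max(0,i-2)) XOR G(max(0,k-i-3)) : 0 <= i < k }, with G(0) = 0.
G(1): splits (0,0):0^0=0 -> mex({0}) = 1
G(2): splits (0,0):0^0=0 -> mex({0}) = 1
G(3): splits (0,0):0^0=0 -> mex({0}) = 1
G(4): splits (0,1):0^1=1 (0,0):0^0=0 -> mex({0, 1}) = 2
G(5): splits (0,2):0^1=1 (0,1):0^1=1 (0,0):0^0=0 -> mex({0, 1}) = 2
G(6) = mex({1}) = 0
G(7) = mex({0, 1, 2}) = 3
G(8) = mex({0, 1, 2}) = 3
G(9) = mex({0, 2}) = 1
G(10) = mex({0, 2, 3}) = 1
G(11) = mex({0, 3}) = 1
G(12) = mex({1, 3}) = 0
G(13) = mex({0, 1, 2, 3}) = 4
G(14) = mex({0, 1, 2}) = 3
G(15) = mex({0, 1, 2}) = 3
G(16) = mex({0, 1, 2, 4}) = 3
G(17) = mex({0, 1, 3, 4}) = 2
G(18) = mex({0, 1, 3, 4}) = 2
G(19) = mex({0, 1, 3, 5}) = 2
G(20) = mex({0, 1, 2, 3, 5}) = 4
G(21) = mex({0, 1, 2, 3, 5}) = 4
G(22) = mex({1, 2, 6}) = 0
G(23) = mex({0, 1, 2, 3, 4, 6}) = 5
G(24) = mex({0, 1, 2, 3, 4}) = 5
G(25) = mex({0, 1, 3, 4, 7}) = 2
G(26) = mex({0, 1, 3, 4, 5, 7}) = 2
G(27) = mex({0, 1, 3, 5}) = 2
G(28) = mex({0, 1, 2, 5}) = 3
G(29) = mex({0, 1, 2, 4, 5, 6}) = 3
G(30) = mex({1, 2, 4, 6}) = 0
G(31) = mex({0, 1, 2, 3, 4, 6}) = 5
Therefore G(31) = 5.

5


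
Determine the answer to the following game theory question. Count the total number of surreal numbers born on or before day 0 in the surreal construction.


Day 0: {|} = 0 is born. Count = 1.
Day n: the number of surreal numbers born by day n is 2^(n+1) - 1.
By day 0: 2^1 - 1 = 1
By day 0: 1 surreal numbers.

1


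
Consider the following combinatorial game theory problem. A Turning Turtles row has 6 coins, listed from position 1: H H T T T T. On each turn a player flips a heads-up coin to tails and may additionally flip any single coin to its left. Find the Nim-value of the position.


Coins: H H T T T T
Key fact: a single head at position k behaves exactly like a Nim heap of size k (turning it to T and optionally flipping a coin at j < k corresponds to moving the heap from k to j, or to 0), and heads combine as a disjunctive sum (two heads at the same place would cancel, matching j XOR j = 0). So the Nim-value is the XOR of the 1-indexed positions of the heads.
Face-up positions (1-indexed): [1, 2]
XOR 0 with 1: 0 XOR 1 = 1
XOR 1 with 2: 1 XOR 2 = 3
Nim-value = 3

3


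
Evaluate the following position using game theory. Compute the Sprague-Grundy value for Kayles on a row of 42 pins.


Kayles: a move removes 1 or 2 adjacent pins from a contiguous row.
Removing pins from a row of k leaves two independent rows (a, b) with a + b = k - 1 (one pin) or a + b = k - 2 (two pins); an end removal gives a = 0.
By Sprague-Grundy, G(k) = mex{ G(a) XOR G(b) } over all these splits. G(0) = 0.
G(1): splits (0,0):0^0=0 -> mex({0}) = 1
G(2): splits (0,1):0^1=1 (0,0):0^0=0 -> mex({0, 1}) = 2
G(3): splits (0,2):0^2=2 (1,1):1^1=0 (0,1):0^1=1 -> mex({0, 1, 2}) = 3
G(4): splits (0,3):0^3=3 (1,2):1^2=3 (0,2):0^2=2 (1,1):1^1=0 -> mex({0, 2, 3}) = 1
G(5): splits (0,4):0^1=1 (1,3):1^3=2 (2,2):2^2=0 (0,3):0^3=3 (1,2):1^2=3 -> mex({0, 1, 2, 3}) = 4
G(6) = mex({0, 1, 2, 4}) = 3
G(7) = mex({0, 1, 3, 4, 5}) = 2
G(8) = mex({0, 2, 3, 5, 6}) = 1
G(9) = mex({0, 1, 2, 3, 6, 7}) = 4
G(10) = mex({0, 1, 3, 4, 5, 7}) = 2
G(11) = mex({0, 1, 2, 3, 4, 5}) = 6
G(12) = mex({0, 1, 2, 3, 5, 6, 7}) = 4
G(13) = mex({0, 2, 3, 4, 6, 7}) = 1
G(14) = mex({0, 1, 4, 5, 6, 7}) = 2
G(15) = mex({0, 1, 2, 3, 4, 5, 6}) = 7
G(16) = mex({0, 2, 3, 5, 6, 7}) = 1
G(17) = mex({0, 1, 2, 3, 5, 6, 7}) = 4
G(18) = mex({0, 1, 2, 4, 5, 6}) = 3
G(19) = mex({0, 1, 3, 4, 5, 7}) = 2
G(20) = mex({0, 2, 3, 4, 5, 6, 7}) = 1
G(21) = mex({0, 1, 2, 3, 5, 6, 7}) = 4
G(22) = mex({0, 1, 2, 3, 4, 5, 7}) = 6
G(23) = mex({0, 1, 2, 3, 4, 5, 6}) = 7
G(24) = mex({0, 1, 2, 3, 5, 6, 7}) = 4
G(25) = mex({0, 2, 3, 4, 6, 7}) = 1
G(26) = mex({0, 1, 3, 4, 5, 6, 7}) = 2
G(27) = mex({0, 1, 2, 3, 4, 5, 6, 7}) = 8
G(28) = mex({0, 1, 2, 3, 4, 6, 7, 8}) = 5
G(29) = mex({0, 1, 2, 3, 5, 6, 7, 8, 9}) = 4
G(30) = mex({0, 1, 2, 3, 4, 5, 6, 9, 10}) = 7
G(31) = mex({0, 1, 3, 4, 5, 7, 10, 11}) = 2
G(32) = mex({0, 2, 3, 4, 5, 6, 7, 9, 11}) = 1
G(33) = mex({0, 1, 2, 3, 4, 5, 6, 7, 9, 12}) = 8
G(34) = mex({0, 1, 2, 3, 4, 5, 7, 8, 11, 12}) = 6
G(35) = mex({0, 1, 2, 3, 4, 5, 6, 8, 9, 10, 11}) = 7
G(36) = mex({0, 1, 2, 3, 5, 6, 7, 9, 10}) = 4
G(37) = mex({0, 2, 3, 4, 6, 7, 9, 10, 11, 12}) = 1
G(38) = mex({0, 1, 3, 4, 5, 6, 7, 9, 10, 11, 12}) = 2
G(39) = mex({0, 1, 2, 4, 5, 6, 7, 9, 10, 12, 14}) = 3
G(40) = mex({0, 2, 3, 4, 6, 7, 11, 12, 14}) = 1
G(41) = mex({0, 1, 2, 3, 5, 6, 7, 9, 10, 11, 12}) = 4
G(42) = mex({0, 1, 2, 3, 4, 5, 6, 9, 10}) = 7
Therefore G(42) = 7.

7


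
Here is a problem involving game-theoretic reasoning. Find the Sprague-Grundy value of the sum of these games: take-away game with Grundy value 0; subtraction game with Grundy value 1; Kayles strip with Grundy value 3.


By the Sprague-Grundy theorem, the Grundy value of a sum of games is the XOR of individual Grundy values.
take-away game: Grundy value = 0. Running XOR: 0 XOR 0 = 0
subtraction game: Grundy value = 1. Running XOR: 0 XOR 1 = 1
Kayles strip: Grundy value = 3. Running XOR: 1 XOR 3 = 2
The combined Grundy value is 2.

2


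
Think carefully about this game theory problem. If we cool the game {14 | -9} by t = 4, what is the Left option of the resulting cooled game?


Original game: {14 | -9} (a switch {a | b} with a > b).
Cooling by t (for t below the temperature (a - b)/2 = 23/2) taxes each move by t: {a | b} cooled by t is {a - t | b + t}.
Cooling amount: t = 4
Cooled Left option: 14 - 4 = 10
Cooled Right option: -9 + 4 = -5
Cooled game: {10 | -5}
Left option = 10

10


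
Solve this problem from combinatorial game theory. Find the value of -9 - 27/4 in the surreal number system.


x = -9, y = 27/4
Converting to common denominator: 4
x = -36/4, y = 27/4
x - y = -9 - 27/4 = -63/4

-63/4


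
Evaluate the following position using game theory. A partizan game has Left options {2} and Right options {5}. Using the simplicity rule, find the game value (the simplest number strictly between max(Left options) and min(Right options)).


Left options: {2}, max = 2
Right options: {5}, min = 5
All options are numbers and max(Left) < min(Right), so by the simplicity theorem the value is the simplest (earliest-born) number strictly between 2 and 5.
Integers 3 through 4 all lie strictly between 2 and 5.
Among integers, the simplest (lowest birthday = smallest |n|; 0 is born on day 0, +-n on day n) is 3.
No non-integer in the interval can be simpler: if x is a non-integer in the interval, then floor(x) or ceil(x) also lies in the interval (the interval contains an integer), and both are proper prefixes of x's sign expansion, i.e. born earlier. So the game value is 3.
Game value = 3

3


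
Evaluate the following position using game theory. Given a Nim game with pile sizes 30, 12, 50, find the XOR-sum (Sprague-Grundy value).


We need the XOR (exclusive or) of all pile sizes.
After XOR-ing pile 1 (size 30): 0 XOR 30 = 30
After XOR-ing pile 2 (size 12): 30 XOR 12 = 18
After XOR-ing pile 3 (size 50): 18 XOR 50 = 32
The Nim-value of this position is 32.

32


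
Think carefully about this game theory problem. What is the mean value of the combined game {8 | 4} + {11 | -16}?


G1 = {8 | 4}, G2 = {11 | -16}
Each is a switch {a | b} with numbers a > b; its mean value is (a + b)/2, and mean value is additive over game sums: m(G1 + G2) = m(G1) + m(G2).
Mean of G1 = (8 + (4))/2 = 12/2 = 6
Mean of G2 = (11 + (-16))/2 = -5/2 = -5/2
Mean of G1 + G2 = 6 + -5/2 = 7/2

7/2


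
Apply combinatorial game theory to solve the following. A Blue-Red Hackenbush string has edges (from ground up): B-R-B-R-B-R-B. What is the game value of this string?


Edges (from ground): B-R-B-R-B-R-B
By Berlekamp's sign-expansion rule, a Blue-Red Hackenbush stalk has the value of the surreal number whose sign sequence is the edge sequence with B -> + and R -> -.
Sign sequence: +-+-+-+
Trace the sign expansion in the surreal number tree, starting from 0:
Edge 1: B (sign +) -> bounds (0, +inf), value = 1
Edge 2: R (sign -) -> bounds (0, 1), value = 1/2
Edge 3: B (sign +) -> bounds (1/2, 1), value = 3/4
Edge 4: R (sign -) -> bounds (1/2, 3/4), value = 5/8
Edge 5: B (sign +) -> bounds (5/8, 3/4), value = 11/16
Edge 6: R (sign -) -> bounds (5/8, 11/16), value = 21/32
Edge 7: B (sign +) -> bounds (21/32, 11/16), value = 43/64
Game value = 43/64

43/64


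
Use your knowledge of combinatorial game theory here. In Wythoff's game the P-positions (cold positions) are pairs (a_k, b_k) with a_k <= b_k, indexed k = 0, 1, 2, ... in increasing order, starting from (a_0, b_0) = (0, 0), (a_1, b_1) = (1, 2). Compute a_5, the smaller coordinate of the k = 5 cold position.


By Wythoff's theorem, a_k = floor(k * phi) and b_k = floor(k * phi^2) = a_k + k, where phi = (1 + sqrt(5))/2 is the golden ratio.
phi = (1 + sqrt(5))/2 = 1.618034
k = 5
k * phi = 5 * 1.618034 = 8.090170
a_5 = floor(k * phi) = 8

8


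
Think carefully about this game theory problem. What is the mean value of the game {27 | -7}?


Game = {27 | -7}, a switch {a | b} with numbers a > b.
Its thermograph has left wall a - t and right wall b + t, which meet at t = (a - b)/2, where both equal (a + b)/2. So the mast (mean value) is at (a + b)/2.
Mean = (27 + (-7))/2 = 20/2 = 10

10


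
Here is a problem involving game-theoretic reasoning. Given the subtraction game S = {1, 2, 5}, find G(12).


The subtraction set is S = {1, 2, 5}.
G(k) = mex{ G(k - s) : s in S, s <= k }. We compute iteratively: G(0) = 0.
G(1) = mex({0}) = 1
G(2) = mex({0, 1}) = 2
G(3) = mex({1, 2}) = 0
G(4) = mex({0, 2}) = 1
G(5) = mex({0, 1}) = 2
G(6) = mex({1, 2}) = 0
G(7) = mex({0, 2}) = 1
Observe that G(3)..G(7) = 0, 1, 2, 0, 1 repeats G(0)..G(4) = 0, 1, 2, 0, 1.
For k >= max(S) = 5, G(k) is determined by the previous 5 values G(k-5)..G(k-1); a window of 5 consecutive values has recurred shifted by 3, so by induction G(k + 3) = G(k) for all k >= 0: the sequence is periodic from the start with period 3.
One period: G(0..2) = 0, 1, 2.
12 mod 3 = 0, so G(12) = G(0) = 0.

0


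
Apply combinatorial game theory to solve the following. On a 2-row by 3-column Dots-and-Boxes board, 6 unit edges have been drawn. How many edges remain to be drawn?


Grid: 2 x 3 boxes, i.e. 3 rows and 4 columns of dots.
Horizontal edges: (rows + 1) * cols = 3 * 3 = 9
Vertical edges: rows * (cols + 1) = 2 * 4 = 8
Total edges: 9 + 8 = 17
Edges drawn: 6
Remaining: 17 - 6 = 11

11


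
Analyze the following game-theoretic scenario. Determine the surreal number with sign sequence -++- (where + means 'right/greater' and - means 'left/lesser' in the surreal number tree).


Sign expansion: -++-
Rule: track bounds (lo, hi), initially (-inf, +inf). On '+', the current value becomes lo and we move to the simplest number in (value, hi): value + 1 if hi = +inf, otherwise the midpoint (value + hi)/2. On '-', the current value becomes hi and we move to value - 1 if lo = -inf, otherwise the midpoint (lo + value)/2.
Start at 0.
Step 1: sign = -, move left. Bounds: (-inf, 0). Value = -1
Step 2: sign = +, move right. Bounds: (-1, 0). Value = -1/2
Step 3: sign = +, move right. Bounds: (-1/2, 0). Value = -1/4
Step 4: sign = -, move left. Bounds: (-1/2, -1/4). Value = -3/8
The surreal number with sign expansion -++- is -3/8.

-3/8


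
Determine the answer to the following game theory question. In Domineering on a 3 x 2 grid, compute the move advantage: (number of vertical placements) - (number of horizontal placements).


Board is 3 x 2 (rows x cols).
Left (vertical) placements: (rows-1) * cols = 2 * 2 = 4
Right (horizontal) placements: rows * (cols-1) = 3 * 1 = 3
Advantage = Left - Right = 4 - 3 = 1

1


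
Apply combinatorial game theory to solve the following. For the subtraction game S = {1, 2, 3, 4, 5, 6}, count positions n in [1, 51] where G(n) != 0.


Subtraction set S = {1, 2, 3, 4, 5, 6}, so G(n) = n mod 7.
G(n) = 0 when n is a multiple of 7.
Multiples of 7 in [1, 51]: 7
N-positions (nonzero Grundy) = 51 - 7 = 44

44


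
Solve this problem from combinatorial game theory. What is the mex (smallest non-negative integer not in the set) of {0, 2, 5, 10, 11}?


Set = {0, 2, 5, 10, 11}
0 is in the set.
1 is NOT in the set. This is the mex.
mex = 1

1


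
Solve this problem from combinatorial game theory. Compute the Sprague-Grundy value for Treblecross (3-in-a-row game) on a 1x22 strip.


Treblecross: place X on empty cells; 3-in-a-row wins.
Playing within two cells of an existing X lets the opponent win at once, so sensible play treats the cells i-2..i+2 around each X as dead. The player left with no safe cell loses, so this is a normal-play take-away game on strips of safe cells.
Placing X at cell i (0-indexed) of a strip of k safe cells leaves independent strips of sizes max(0, i-2) and max(0, k-i-3). Hence G(k) = mex{ G(max(0,i-2)) XOR G(max(0,k-i-3)) : 0 <= i < k }, with G(0) = 0.
G(1): splits (0,0):0^0=0 -> mex({0}) = 1
G(2): splits (0,0):0^0=0 -> mex({0}) = 1
G(3): splits (0,0):0^0=0 -> mex({0}) = 1
G(4): splits (0,1):0^1=1 (0,0):0^0=0 -> mex({0, 1}) = 2
G(5): splits (0,2):0^1=1 (0,1):0^1=1 (0,0):0^0=0 -> mex({0, 1}) = 2
G(6) = mex({1}) = 0
G(7) = mex({0, 1, 2}) = 3
G(8) = mex({0, 1, 2}) = 3
G(9) = mex({0, 2}) = 1
G(10) = mex({0, 2, 3}) = 1
G(11) = mex({0, 3}) = 1
G(12) = mex({1, 3}) = 0
G(13) = mex({0, 1, 2, 3}) = 4
G(14) = mex({0, 1, 2}) = 3
G(15) = mex({0, 1, 2}) = 3
G(16) = mex({0, 1, 2, 4}) = 3
G(17) = mex({0, 1, 3, 4}) = 2
G(18) = mex({0, 1, 3, 4}) = 2
G(19) = mex({0, 1, 3, 5}) = 2
G(20) = mex({0, 1, 2, 3, 5}) = 4
G(21) = mex({0, 1, 2, 3, 5}) = 4
G(22) = mex({1, 2, 6}) = 0
Therefore G(22) = 0.

0


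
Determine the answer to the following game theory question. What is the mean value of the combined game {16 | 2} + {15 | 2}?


G1 = {16 | 2}, G2 = {15 | 2}
Each is a switch {a | b} with numbers a > b; its mean value is (a + b)/2, and mean value is additive over game sums: m(G1 + G2) = m(G1) + m(G2).
Mean of G1 = (16 + (2))/2 = 18/2 = 9
Mean of G2 = (15 + (2))/2 = 17/2 = 17/2
Mean of G1 + G2 = 9 + 17/2 = 35/2

35/2
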